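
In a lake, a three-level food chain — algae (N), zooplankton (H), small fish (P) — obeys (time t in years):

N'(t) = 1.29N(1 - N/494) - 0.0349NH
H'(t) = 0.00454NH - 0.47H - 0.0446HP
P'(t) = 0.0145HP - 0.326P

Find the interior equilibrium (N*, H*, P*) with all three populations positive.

From dP/dt = 0: 0.0145H* = 0.326, so H* = 22.5.
From dN/dt = 0: 1.29(1 - N*/494) = 0.0349·22.5, giving N* = 494·(1 - 0.608) = 194.
From dH/dt = 0: 0.00454·194 - 0.47 = 0.0446P*, so P* = 0.409/0.0446 = 9.16.

N* ≈ 194, H* ≈ 22.5, P* ≈ 9.16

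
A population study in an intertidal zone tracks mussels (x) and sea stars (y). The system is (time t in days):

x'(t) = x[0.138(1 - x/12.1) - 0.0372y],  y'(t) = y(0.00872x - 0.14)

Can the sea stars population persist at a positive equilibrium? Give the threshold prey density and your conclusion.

Threshold x = 16.1; K < 16.1, so no, the predator goes extinct.

The predator equation gives dy/dt > 0 only when x > 0.14/0.00872 = 16.1.
Without the predator, x → K = 12.1. Since 12.1 < 16.1, the predator cannot invade.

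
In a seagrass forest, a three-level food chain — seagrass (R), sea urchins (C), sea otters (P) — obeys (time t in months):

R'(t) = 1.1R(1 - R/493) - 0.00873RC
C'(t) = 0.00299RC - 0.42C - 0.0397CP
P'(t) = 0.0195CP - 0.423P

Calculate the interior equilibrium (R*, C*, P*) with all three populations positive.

From dP/dt = 0: 0.0195C* = 0.423, so C* = 21.7.
From dR/dt = 0: 1.1(1 - R*/493) = 0.00873·21.7, giving R* = 493·(1 - 0.172) = 408.
From dC/dt = 0: 0.00299·408 - 0.42 = 0.0397P*, so P* = 0.8/0.0397 = 20.2.

R* ≈ 408, C* ≈ 21.7, P* ≈ 20.2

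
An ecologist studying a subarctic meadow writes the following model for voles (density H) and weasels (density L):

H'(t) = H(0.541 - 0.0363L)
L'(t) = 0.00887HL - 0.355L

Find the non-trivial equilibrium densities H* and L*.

H* ≈ 40, L* ≈ 14.9

Set dL/dt = 0 with L > 0: 0.00887H - 0.355 = 0, so H* = 0.355/0.00887 = 40.
Set dH/dt = 0 with H > 0: 0.541 - 0.0363L = 0, so L* = 0.541/0.0363 = 14.9.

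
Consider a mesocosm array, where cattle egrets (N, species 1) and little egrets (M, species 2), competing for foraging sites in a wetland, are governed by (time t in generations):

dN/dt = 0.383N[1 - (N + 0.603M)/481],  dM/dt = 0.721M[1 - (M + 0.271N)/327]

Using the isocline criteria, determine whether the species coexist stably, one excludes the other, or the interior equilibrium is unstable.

stable coexistence

Compare the nullcline intercepts: K1/α12 = 481/0.603 = 798 > K2 = 327; K2/α21 = 327/0.271 = 1210 > K1 = 481.
Since both inequalities hold, each species can invade when rare, so the interior equilibrium is stable.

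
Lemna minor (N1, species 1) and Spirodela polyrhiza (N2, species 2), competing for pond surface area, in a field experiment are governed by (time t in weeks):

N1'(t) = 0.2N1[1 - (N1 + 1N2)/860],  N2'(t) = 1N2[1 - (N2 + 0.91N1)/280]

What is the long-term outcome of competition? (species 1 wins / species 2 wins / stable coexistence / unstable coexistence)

Compare the nullcline intercepts: K1/α12 = 860/1 = 860 > K2 = 280; K2/α21 = 280/0.91 = 308 < K1 = 860.
Since the inequalities point opposite ways, species 1 can invade but species 2 cannot.

species 1 excludes species 2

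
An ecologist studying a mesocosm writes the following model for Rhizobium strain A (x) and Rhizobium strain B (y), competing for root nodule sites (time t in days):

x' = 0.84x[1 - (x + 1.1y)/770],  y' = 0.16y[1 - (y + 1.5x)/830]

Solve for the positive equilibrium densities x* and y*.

Setting both brackets to zero gives the nullclines x + 1.1y = 770 and 1.5x + y = 830.
Substituting y = 830 - 1.5x into the first: x(1 - 1.1·1.5) = 770 - 1.1·830.
So x* = -143/-0.65 = 220, and then y* = 830 - 1.5·220 = 500.

x* ≈ 220, y* ≈ 500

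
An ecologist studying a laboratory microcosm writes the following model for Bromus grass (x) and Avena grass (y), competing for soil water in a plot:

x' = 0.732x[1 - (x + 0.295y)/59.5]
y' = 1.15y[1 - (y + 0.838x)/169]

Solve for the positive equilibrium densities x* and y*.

x* ≈ 12.8, y* ≈ 158

Setting both brackets to zero gives the nullclines x + 0.295y = 59.5 and 0.838x + y = 169.
Substituting y = 169 - 0.838x into the first: x(1 - 0.295·0.838) = 59.5 - 0.295·169.
So x* = 9.65/0.753 = 12.8, and then y* = 169 - 0.838·12.8 = 158.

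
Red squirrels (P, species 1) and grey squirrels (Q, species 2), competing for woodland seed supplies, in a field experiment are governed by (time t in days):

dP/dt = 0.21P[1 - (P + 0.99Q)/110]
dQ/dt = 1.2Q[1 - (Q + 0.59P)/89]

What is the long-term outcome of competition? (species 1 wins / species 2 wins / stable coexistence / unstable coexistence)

stable coexistence

Compare the nullcline intercepts: K1/α12 = 110/0.99 = 111 > K2 = 89; K2/α21 = 89/0.59 = 151 > K1 = 110.
Since both inequalities hold, each species can invade when rare, so the interior equilibrium is stable.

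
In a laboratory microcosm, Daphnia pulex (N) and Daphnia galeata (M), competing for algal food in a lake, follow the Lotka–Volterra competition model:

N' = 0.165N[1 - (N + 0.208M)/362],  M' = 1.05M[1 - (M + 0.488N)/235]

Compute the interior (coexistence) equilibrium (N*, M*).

N* ≈ 348, M* ≈ 64.9

Setting both brackets to zero gives the nullclines N + 0.208M = 362 and 0.488N + M = 235.
Substituting M = 235 - 0.488N into the first: N(1 - 0.208·0.488) = 362 - 0.208·235.
So N* = 313/0.898 = 348, and then M* = 235 - 0.488·348 = 64.9.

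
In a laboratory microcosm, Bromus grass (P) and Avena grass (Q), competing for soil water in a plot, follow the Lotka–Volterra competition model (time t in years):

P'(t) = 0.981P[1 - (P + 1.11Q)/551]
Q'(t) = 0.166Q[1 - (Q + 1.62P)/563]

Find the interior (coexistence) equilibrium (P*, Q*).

P* ≈ 92.6, Q* ≈ 413

Setting both brackets to zero gives the nullclines P + 1.11Q = 551 and 1.62P + Q = 563.
Substituting Q = 563 - 1.62P into the first: P(1 - 1.11·1.62) = 551 - 1.11·563.
So P* = -73.9/-0.798 = 92.6, and then Q* = 563 - 1.62·92.6 = 413.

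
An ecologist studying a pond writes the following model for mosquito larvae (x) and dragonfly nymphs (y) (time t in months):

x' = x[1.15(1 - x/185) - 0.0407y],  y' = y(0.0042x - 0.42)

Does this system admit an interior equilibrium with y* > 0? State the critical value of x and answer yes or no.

The predator equation gives dy/dt > 0 only when x > 0.42/0.0042 = 100.
Without the predator, x → K = 185. Since 185 > 100, the predator can invade and persist.

Threshold x = 100; K > 100, so yes, the predator persists.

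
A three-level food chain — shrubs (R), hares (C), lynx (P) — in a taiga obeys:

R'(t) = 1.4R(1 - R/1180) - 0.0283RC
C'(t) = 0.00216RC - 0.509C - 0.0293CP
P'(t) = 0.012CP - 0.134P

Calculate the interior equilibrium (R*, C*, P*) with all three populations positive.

From dP/dt = 0: 0.012C* = 0.134, so C* = 11.2.
From dR/dt = 0: 1.4(1 - R*/1180) = 0.0283·11.2, giving R* = 1180·(1 - 0.226) = 914.
From dC/dt = 0: 0.00216·914 - 0.509 = 0.0293P*, so P* = 1.46/0.0293 = 50.

R* ≈ 914, C* ≈ 11.2, P* ≈ 50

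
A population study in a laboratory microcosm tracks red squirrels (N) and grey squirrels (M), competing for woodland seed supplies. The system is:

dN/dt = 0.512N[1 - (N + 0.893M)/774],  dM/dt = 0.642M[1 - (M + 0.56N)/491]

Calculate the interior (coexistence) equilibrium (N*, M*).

Setting both brackets to zero gives the nullclines N + 0.893M = 774 and 0.56N + M = 491.
Substituting M = 491 - 0.56N into the first: N(1 - 0.893·0.56) = 774 - 0.893·491.
So N* = 336/0.5 = 671, and then M* = 491 - 0.56·671 = 115.

N* ≈ 671, M* ≈ 115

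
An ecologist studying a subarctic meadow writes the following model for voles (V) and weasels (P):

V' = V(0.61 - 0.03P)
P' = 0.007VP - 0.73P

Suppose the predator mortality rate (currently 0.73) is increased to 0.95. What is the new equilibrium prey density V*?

At the interior fixed point, setting dP/dt = 0 with P > 0 fixes V* = (predator death rate)/(VP coefficient) — independent of the other coefficients.
With the change, V* = 0.95/0.007 = 136; it rises from 104.

V* ≈ 136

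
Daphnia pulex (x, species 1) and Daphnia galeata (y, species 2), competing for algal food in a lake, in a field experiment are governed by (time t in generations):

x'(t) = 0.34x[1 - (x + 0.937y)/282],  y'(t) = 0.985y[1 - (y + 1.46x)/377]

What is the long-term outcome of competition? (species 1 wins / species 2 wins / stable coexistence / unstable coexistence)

Compare the nullcline intercepts: K1/α12 = 282/0.937 = 301 < K2 = 377; K2/α21 = 377/1.46 = 258 < K1 = 282.
Since both are reversed, neither can invade when rare; the interior point is a saddle.

unstable coexistence (outcome depends on initial conditions)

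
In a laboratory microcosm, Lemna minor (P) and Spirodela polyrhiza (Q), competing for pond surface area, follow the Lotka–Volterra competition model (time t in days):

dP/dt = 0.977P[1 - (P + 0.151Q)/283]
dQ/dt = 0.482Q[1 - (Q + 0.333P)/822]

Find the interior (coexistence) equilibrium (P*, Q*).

P* ≈ 167, Q* ≈ 766

Setting both brackets to zero gives the nullclines P + 0.151Q = 283 and 0.333P + Q = 822.
Substituting Q = 822 - 0.333P into the first: P(1 - 0.151·0.333) = 283 - 0.151·822.
So P* = 159/0.95 = 167, and then Q* = 822 - 0.333·167 = 766.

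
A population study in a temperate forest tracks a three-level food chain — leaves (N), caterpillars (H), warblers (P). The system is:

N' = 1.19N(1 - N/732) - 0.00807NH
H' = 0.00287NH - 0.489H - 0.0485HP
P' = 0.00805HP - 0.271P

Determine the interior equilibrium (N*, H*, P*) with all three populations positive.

N* ≈ 565, H* ≈ 33.7, P* ≈ 23.3

From dP/dt = 0: 0.00805H* = 0.271, so H* = 33.7.
From dN/dt = 0: 1.19(1 - N*/732) = 0.00807·33.7, giving N* = 732·(1 - 0.228) = 565.
From dH/dt = 0: 0.00287·565 - 0.489 = 0.0485P*, so P* = 1.13/0.0485 = 23.3.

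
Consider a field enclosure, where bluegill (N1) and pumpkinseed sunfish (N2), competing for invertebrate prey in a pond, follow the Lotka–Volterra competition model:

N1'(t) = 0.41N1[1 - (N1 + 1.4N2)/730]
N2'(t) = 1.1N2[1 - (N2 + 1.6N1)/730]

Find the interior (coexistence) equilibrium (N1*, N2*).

Setting both brackets to zero gives the nullclines N1 + 1.4N2 = 730 and 1.6N1 + N2 = 730.
Substituting N2 = 730 - 1.6N1 into the first: N1(1 - 1.4·1.6) = 730 - 1.4·730.
So N1* = -292/-1.24 = 235, and then N2* = 730 - 1.6·235 = 353.

N1* ≈ 235, N2* ≈ 353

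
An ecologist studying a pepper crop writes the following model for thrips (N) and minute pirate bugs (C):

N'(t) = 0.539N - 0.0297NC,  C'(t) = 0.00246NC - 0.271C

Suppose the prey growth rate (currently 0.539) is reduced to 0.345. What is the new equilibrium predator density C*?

At the interior fixed point, setting dN/dt = 0 with N > 0 fixes C* = (prey growth rate)/(NC coefficient) — independent of the other coefficients.
With the change, C* = 0.345/0.0297 = 11.6; it falls from 18.1.

C* ≈ 11.6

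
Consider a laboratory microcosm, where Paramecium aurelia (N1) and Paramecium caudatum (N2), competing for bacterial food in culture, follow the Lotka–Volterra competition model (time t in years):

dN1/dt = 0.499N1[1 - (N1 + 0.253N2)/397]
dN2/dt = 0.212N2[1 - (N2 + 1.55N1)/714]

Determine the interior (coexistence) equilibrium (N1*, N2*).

N1* ≈ 356, N2* ≈ 162

Setting both brackets to zero gives the nullclines N1 + 0.253N2 = 397 and 1.55N1 + N2 = 714.
Substituting N2 = 714 - 1.55N1 into the first: N1(1 - 0.253·1.55) = 397 - 0.253·714.
So N1* = 216/0.608 = 356, and then N2* = 714 - 1.55·356 = 162.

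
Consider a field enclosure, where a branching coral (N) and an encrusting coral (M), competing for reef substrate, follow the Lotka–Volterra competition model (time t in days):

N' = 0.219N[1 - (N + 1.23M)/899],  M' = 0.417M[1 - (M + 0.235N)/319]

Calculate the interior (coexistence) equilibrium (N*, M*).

Setting both brackets to zero gives the nullclines N + 1.23M = 899 and 0.235N + M = 319.
Substituting M = 319 - 0.235N into the first: N(1 - 1.23·0.235) = 899 - 1.23·319.
So N* = 507/0.711 = 713, and then M* = 319 - 0.235·713 = 152.

N* ≈ 713, M* ≈ 152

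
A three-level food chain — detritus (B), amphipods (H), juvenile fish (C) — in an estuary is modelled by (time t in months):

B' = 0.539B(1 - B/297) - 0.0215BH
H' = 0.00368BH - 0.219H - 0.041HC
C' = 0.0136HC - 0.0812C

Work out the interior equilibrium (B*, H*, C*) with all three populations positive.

B* ≈ 226, H* ≈ 5.97, C* ≈ 15

From dC/dt = 0: 0.0136H* = 0.0812, so H* = 5.97.
From dB/dt = 0: 0.539(1 - B*/297) = 0.0215·5.97, giving B* = 297·(1 - 0.238) = 226.
From dH/dt = 0: 0.00368·226 - 0.219 = 0.041C*, so C* = 0.614/0.041 = 15.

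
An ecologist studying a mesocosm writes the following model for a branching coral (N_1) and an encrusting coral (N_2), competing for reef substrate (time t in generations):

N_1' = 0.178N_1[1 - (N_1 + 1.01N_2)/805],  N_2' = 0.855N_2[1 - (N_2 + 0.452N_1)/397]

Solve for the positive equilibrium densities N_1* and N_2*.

N_1* ≈ 743, N_2* ≈ 61

Setting both brackets to zero gives the nullclines N_1 + 1.01N_2 = 805 and 0.452N_1 + N_2 = 397.
Substituting N_2 = 397 - 0.452N_1 into the first: N_1(1 - 1.01·0.452) = 805 - 1.01·397.
So N_1* = 404/0.543 = 743, and then N_2* = 397 - 0.452·743 = 61.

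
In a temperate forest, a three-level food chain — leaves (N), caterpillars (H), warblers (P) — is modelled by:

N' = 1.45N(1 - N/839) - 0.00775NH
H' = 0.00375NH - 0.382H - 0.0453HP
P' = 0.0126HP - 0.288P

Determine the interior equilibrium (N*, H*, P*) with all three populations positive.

N* ≈ 737, H* ≈ 22.9, P* ≈ 52.5

From dP/dt = 0: 0.0126H* = 0.288, so H* = 22.9.
From dN/dt = 0: 1.45(1 - N*/839) = 0.00775·22.9, giving N* = 839·(1 - 0.122) = 737.
From dH/dt = 0: 0.00375·737 - 0.382 = 0.0453P*, so P* = 2.38/0.0453 = 52.5.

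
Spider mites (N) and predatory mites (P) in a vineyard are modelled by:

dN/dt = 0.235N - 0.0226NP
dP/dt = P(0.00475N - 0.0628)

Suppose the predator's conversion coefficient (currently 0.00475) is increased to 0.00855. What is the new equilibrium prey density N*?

N* ≈ 7.35

At the interior fixed point, setting dP/dt = 0 with P > 0 fixes N* = (predator death rate)/(NP coefficient) — independent of the other coefficients.
With the change, N* = 0.0628/0.00855 = 7.35; it falls from 13.2.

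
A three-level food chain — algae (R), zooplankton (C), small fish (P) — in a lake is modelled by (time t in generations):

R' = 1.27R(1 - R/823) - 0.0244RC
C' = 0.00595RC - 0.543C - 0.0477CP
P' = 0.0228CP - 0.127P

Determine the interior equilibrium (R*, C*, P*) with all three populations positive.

R* ≈ 735, C* ≈ 5.57, P* ≈ 80.3

From dP/dt = 0: 0.0228C* = 0.127, so C* = 5.57.
From dR/dt = 0: 1.27(1 - R*/823) = 0.0244·5.57, giving R* = 823·(1 - 0.107) = 735.
From dC/dt = 0: 0.00595·735 - 0.543 = 0.0477P*, so P* = 3.83/0.0477 = 80.3.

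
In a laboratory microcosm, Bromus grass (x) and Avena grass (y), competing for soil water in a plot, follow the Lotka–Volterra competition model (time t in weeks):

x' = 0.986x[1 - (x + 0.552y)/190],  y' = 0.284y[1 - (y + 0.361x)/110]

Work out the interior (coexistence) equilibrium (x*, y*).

Setting both brackets to zero gives the nullclines x + 0.552y = 190 and 0.361x + y = 110.
Substituting y = 110 - 0.361x into the first: x(1 - 0.552·0.361) = 190 - 0.552·110.
So x* = 129/0.801 = 161, and then y* = 110 - 0.361·161 = 51.7.

x* ≈ 161, y* ≈ 51.7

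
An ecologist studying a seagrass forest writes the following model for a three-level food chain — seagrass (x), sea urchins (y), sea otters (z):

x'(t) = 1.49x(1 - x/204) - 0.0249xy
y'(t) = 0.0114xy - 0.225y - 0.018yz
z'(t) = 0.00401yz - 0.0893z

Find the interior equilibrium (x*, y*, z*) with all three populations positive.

x* ≈ 128, y* ≈ 22.3, z* ≈ 68.6

From dz/dt = 0: 0.00401y* = 0.0893, so y* = 22.3.
From dx/dt = 0: 1.49(1 - x*/204) = 0.0249·22.3, giving x* = 204·(1 - 0.372) = 128.
From dy/dt = 0: 0.0114·128 - 0.225 = 0.018z*, so z* = 1.24/0.018 = 68.6.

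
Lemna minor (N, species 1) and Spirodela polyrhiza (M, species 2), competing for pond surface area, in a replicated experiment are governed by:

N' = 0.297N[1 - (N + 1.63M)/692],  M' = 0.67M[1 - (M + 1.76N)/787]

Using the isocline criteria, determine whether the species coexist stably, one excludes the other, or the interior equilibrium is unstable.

unstable coexistence (outcome depends on initial conditions)

Compare the nullcline intercepts: K1/α12 = 692/1.63 = 425 < K2 = 787; K2/α21 = 787/1.76 = 447 < K1 = 692.
Since both are reversed, neither can invade when rare; the interior point is a saddle.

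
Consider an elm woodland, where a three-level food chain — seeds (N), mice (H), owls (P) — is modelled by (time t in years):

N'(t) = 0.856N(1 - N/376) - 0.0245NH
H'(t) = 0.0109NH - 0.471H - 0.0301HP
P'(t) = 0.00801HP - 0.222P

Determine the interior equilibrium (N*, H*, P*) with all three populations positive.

From dP/dt = 0: 0.00801H* = 0.222, so H* = 27.7.
From dN/dt = 0: 0.856(1 - N*/376) = 0.0245·27.7, giving N* = 376·(1 - 0.793) = 77.7.
From dH/dt = 0: 0.0109·77.7 - 0.471 = 0.0301P*, so P* = 0.376/0.0301 = 12.5.

N* ≈ 77.7, H* ≈ 27.7, P* ≈ 12.5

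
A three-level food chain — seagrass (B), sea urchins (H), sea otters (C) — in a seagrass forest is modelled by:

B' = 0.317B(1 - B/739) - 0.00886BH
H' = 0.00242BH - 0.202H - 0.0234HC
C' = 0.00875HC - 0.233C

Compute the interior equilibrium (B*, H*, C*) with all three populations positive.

B* ≈ 189, H* ≈ 26.6, C* ≈ 10.9

From dC/dt = 0: 0.00875H* = 0.233, so H* = 26.6.
From dB/dt = 0: 0.317(1 - B*/739) = 0.00886·26.6, giving B* = 739·(1 - 0.744) = 189.
From dH/dt = 0: 0.00242·189 - 0.202 = 0.0234C*, so C* = 0.255/0.0234 = 10.9.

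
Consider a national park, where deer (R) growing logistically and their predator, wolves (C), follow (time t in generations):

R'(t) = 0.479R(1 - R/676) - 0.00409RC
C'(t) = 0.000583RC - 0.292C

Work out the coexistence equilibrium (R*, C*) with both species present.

R* ≈ 501, C* ≈ 30.3

From dC/dt = 0 with C > 0: 0.000583R* = 0.292, so R* = 501.
Substitute into dR/dt = 0: 0.479(1 - 501/676) = 0.00409C*.
The bracket is 0.259, giving C* = 0.124/0.00409 = 30.3.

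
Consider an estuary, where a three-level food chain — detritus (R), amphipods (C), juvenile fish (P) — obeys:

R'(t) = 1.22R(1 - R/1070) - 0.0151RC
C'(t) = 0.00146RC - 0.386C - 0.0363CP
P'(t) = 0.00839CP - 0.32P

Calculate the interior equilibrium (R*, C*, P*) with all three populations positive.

From dP/dt = 0: 0.00839C* = 0.32, so C* = 38.1.
From dR/dt = 0: 1.22(1 - R*/1070) = 0.0151·38.1, giving R* = 1070·(1 - 0.472) = 565.
From dC/dt = 0: 0.00146·565 - 0.386 = 0.0363P*, so P* = 0.439/0.0363 = 12.1.

R* ≈ 565, C* ≈ 38.1, P* ≈ 12.1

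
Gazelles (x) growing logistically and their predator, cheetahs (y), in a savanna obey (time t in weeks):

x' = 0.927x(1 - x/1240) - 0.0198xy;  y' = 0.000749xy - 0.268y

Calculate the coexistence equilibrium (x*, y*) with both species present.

From dy/dt = 0 with y > 0: 0.000749x* = 0.268, so x* = 358.
Substitute into dx/dt = 0: 0.927(1 - 358/1240) = 0.0198y*.
The bracket is 0.711, giving y* = 0.66/0.0198 = 33.3.

x* ≈ 358, y* ≈ 33.3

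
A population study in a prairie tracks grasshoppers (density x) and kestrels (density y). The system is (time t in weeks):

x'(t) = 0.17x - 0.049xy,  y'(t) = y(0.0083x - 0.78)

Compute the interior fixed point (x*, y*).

Set dy/dt = 0 with y > 0: 0.0083x - 0.78 = 0, so x* = 0.78/0.0083 = 94.
Set dx/dt = 0 with x > 0: 0.17 - 0.049y = 0, so y* = 0.17/0.049 = 3.47.

x* ≈ 94, y* ≈ 3.47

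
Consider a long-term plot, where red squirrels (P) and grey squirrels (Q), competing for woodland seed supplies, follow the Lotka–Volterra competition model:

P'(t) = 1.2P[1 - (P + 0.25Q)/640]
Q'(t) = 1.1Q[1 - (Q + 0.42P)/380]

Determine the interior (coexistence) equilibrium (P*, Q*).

P* ≈ 609, Q* ≈ 124

Setting both brackets to zero gives the nullclines P + 0.25Q = 640 and 0.42P + Q = 380.
Substituting Q = 380 - 0.42P into the first: P(1 - 0.25·0.42) = 640 - 0.25·380.
So P* = 545/0.895 = 609, and then Q* = 380 - 0.42·609 = 124.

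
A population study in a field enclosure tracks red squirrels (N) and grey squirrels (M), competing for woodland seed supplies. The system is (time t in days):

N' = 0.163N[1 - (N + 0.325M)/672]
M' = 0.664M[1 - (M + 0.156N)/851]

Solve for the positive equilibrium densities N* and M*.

N* ≈ 417, M* ≈ 786

Setting both brackets to zero gives the nullclines N + 0.325M = 672 and 0.156N + M = 851.
Substituting M = 851 - 0.156N into the first: N(1 - 0.325·0.156) = 672 - 0.325·851.
So N* = 395/0.949 = 417, and then M* = 851 - 0.156·417 = 786.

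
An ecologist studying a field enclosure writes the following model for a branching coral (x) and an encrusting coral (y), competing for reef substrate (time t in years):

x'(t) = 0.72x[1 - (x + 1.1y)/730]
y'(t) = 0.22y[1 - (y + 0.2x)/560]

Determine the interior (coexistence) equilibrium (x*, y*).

Setting both brackets to zero gives the nullclines x + 1.1y = 730 and 0.2x + y = 560.
Substituting y = 560 - 0.2x into the first: x(1 - 1.1·0.2) = 730 - 1.1·560.
So x* = 114/0.78 = 146, and then y* = 560 - 0.2·146 = 531.

x* ≈ 146, y* ≈ 531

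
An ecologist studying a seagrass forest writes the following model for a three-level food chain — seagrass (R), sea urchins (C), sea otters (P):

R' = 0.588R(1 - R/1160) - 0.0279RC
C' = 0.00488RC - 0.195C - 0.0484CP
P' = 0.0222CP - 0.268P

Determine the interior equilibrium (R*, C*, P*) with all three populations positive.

From dP/dt = 0: 0.0222C* = 0.268, so C* = 12.1.
From dR/dt = 0: 0.588(1 - R*/1160) = 0.0279·12.1, giving R* = 1160·(1 - 0.573) = 496.
From dC/dt = 0: 0.00488·496 - 0.195 = 0.0484P*, so P* = 2.22/0.0484 = 45.9.

R* ≈ 496, C* ≈ 12.1, P* ≈ 45.9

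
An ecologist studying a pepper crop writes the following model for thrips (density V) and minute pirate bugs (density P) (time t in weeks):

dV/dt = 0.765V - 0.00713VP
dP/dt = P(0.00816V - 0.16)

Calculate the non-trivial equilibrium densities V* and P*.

Set dP/dt = 0 with P > 0: 0.00816V - 0.16 = 0, so V* = 0.16/0.00816 = 19.6.
Set dV/dt = 0 with V > 0: 0.765 - 0.00713P = 0, so P* = 0.765/0.00713 = 107.

V* ≈ 19.6, P* ≈ 107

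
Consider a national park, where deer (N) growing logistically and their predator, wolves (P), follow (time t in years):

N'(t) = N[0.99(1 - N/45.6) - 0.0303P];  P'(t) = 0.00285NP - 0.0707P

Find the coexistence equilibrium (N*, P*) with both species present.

From dP/dt = 0 with P > 0: 0.00285N* = 0.0707, so N* = 24.8.
Substitute into dN/dt = 0: 0.99(1 - 24.8/45.6) = 0.0303P*.
The bracket is 0.456, giving P* = 0.451/0.0303 = 14.9.

N* ≈ 24.8, P* ≈ 14.9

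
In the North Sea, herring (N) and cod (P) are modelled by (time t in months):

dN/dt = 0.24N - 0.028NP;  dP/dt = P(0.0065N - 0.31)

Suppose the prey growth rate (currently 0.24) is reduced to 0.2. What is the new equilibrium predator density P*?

At the interior fixed point, setting dN/dt = 0 with N > 0 fixes P* = (prey growth rate)/(NP coefficient) — independent of the other coefficients.
With the change, P* = 0.2/0.028 = 7.14; it falls from 8.57.

P* ≈ 7.14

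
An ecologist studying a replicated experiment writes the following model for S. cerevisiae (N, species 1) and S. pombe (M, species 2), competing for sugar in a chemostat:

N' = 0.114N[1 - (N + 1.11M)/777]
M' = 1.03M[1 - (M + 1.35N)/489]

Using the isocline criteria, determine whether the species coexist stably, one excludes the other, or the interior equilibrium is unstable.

species 1 excludes species 2

Compare the nullcline intercepts: K1/α12 = 777/1.11 = 700 > K2 = 489; K2/α21 = 489/1.35 = 362 < K1 = 777.
Since the inequalities point opposite ways, species 1 can invade but species 2 cannot.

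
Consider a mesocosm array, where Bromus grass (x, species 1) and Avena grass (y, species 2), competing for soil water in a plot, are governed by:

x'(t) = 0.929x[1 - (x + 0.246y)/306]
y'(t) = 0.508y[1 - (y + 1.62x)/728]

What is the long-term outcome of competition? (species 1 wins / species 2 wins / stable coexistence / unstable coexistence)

stable coexistence

Compare the nullcline intercepts: K1/α12 = 306/0.246 = 1240 > K2 = 728; K2/α21 = 728/1.62 = 449 > K1 = 306.
Since both inequalities hold, each species can invade when rare, so the interior equilibrium is stable.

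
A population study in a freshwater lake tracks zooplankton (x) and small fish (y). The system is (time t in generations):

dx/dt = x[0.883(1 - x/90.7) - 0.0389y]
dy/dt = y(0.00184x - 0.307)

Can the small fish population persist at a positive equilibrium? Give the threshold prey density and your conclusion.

Threshold x = 167; K < 167, so no, the predator goes extinct.

The predator equation gives dy/dt > 0 only when x > 0.307/0.00184 = 167.
Without the predator, x → K = 90.7. Since 90.7 < 167, the predator cannot invade.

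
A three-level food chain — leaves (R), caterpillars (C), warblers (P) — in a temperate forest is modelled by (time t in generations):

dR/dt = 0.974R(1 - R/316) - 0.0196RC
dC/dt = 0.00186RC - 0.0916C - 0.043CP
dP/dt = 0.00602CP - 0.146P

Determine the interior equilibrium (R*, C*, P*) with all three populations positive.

R* ≈ 162, C* ≈ 24.3, P* ≈ 4.87

From dP/dt = 0: 0.00602C* = 0.146, so C* = 24.3.
From dR/dt = 0: 0.974(1 - R*/316) = 0.0196·24.3, giving R* = 316·(1 - 0.488) = 162.
From dC/dt = 0: 0.00186·162 - 0.0916 = 0.043P*, so P* = 0.209/0.043 = 4.87.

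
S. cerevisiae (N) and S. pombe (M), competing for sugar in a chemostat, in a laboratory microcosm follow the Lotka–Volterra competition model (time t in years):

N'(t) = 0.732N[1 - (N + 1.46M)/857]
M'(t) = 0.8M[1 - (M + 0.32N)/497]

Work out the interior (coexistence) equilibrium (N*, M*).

N* ≈ 247, M* ≈ 418

Setting both brackets to zero gives the nullclines N + 1.46M = 857 and 0.32N + M = 497.
Substituting M = 497 - 0.32N into the first: N(1 - 1.46·0.32) = 857 - 1.46·497.
So N* = 131/0.533 = 247, and then M* = 497 - 0.32·247 = 418.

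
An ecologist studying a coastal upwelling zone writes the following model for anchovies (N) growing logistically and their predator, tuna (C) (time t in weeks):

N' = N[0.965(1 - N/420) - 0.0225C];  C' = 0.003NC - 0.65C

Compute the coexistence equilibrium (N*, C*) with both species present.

From dC/dt = 0 with C > 0: 0.003N* = 0.65, so N* = 217.
Substitute into dN/dt = 0: 0.965(1 - 217/420) = 0.0225C*.
The bracket is 0.484, giving C* = 0.467/0.0225 = 20.8.

N* ≈ 217, C* ≈ 20.8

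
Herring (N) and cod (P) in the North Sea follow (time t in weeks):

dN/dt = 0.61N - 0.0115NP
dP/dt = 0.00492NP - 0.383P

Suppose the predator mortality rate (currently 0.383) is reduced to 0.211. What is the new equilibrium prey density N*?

At the interior fixed point, setting dP/dt = 0 with P > 0 fixes N* = (predator death rate)/(NP coefficient) — independent of the other coefficients.
With the change, N* = 0.211/0.00492 = 42.9; it falls from 77.8.

N* ≈ 42.9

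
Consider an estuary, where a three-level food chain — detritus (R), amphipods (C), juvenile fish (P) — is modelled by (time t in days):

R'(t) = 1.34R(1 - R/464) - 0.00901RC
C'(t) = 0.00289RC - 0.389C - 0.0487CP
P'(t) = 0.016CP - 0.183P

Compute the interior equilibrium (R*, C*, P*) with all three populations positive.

R* ≈ 428, C* ≈ 11.4, P* ≈ 17.4

From dP/dt = 0: 0.016C* = 0.183, so C* = 11.4.
From dR/dt = 0: 1.34(1 - R*/464) = 0.00901·11.4, giving R* = 464·(1 - 0.0769) = 428.
From dC/dt = 0: 0.00289·428 - 0.389 = 0.0487P*, so P* = 0.849/0.0487 = 17.4.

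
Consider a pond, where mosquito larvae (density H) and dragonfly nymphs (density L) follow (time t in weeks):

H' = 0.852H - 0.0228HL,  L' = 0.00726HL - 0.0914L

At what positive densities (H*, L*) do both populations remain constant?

Set dL/dt = 0 with L > 0: 0.00726H - 0.0914 = 0, so H* = 0.0914/0.00726 = 12.6.
Set dH/dt = 0 with H > 0: 0.852 - 0.0228L = 0, so L* = 0.852/0.0228 = 37.4.

H* ≈ 12.6, L* ≈ 37.4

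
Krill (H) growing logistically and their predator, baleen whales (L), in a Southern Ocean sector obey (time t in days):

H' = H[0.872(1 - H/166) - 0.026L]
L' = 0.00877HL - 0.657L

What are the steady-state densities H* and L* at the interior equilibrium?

H* ≈ 74.9, L* ≈ 18.4

From dL/dt = 0 with L > 0: 0.00877H* = 0.657, so H* = 74.9.
Substitute into dH/dt = 0: 0.872(1 - 74.9/166) = 0.026L*.
The bracket is 0.549, giving L* = 0.478/0.026 = 18.4.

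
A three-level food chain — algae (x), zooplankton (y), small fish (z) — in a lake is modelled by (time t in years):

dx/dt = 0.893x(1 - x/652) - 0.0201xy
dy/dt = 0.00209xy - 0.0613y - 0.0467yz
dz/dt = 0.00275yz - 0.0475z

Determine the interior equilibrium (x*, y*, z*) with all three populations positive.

From dz/dt = 0: 0.00275y* = 0.0475, so y* = 17.3.
From dx/dt = 0: 0.893(1 - x*/652) = 0.0201·17.3, giving x* = 652·(1 - 0.389) = 399.
From dy/dt = 0: 0.00209·399 - 0.0613 = 0.0467z*, so z* = 0.772/0.0467 = 16.5.

x* ≈ 399, y* ≈ 17.3, z* ≈ 16.5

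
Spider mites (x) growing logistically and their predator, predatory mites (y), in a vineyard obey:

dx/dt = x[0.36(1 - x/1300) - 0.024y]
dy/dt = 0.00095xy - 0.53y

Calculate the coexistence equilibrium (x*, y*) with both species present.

From dy/dt = 0 with y > 0: 0.00095x* = 0.53, so x* = 558.
Substitute into dx/dt = 0: 0.36(1 - 558/1300) = 0.024y*.
The bracket is 0.571, giving y* = 0.206/0.024 = 8.56.

x* ≈ 558, y* ≈ 8.56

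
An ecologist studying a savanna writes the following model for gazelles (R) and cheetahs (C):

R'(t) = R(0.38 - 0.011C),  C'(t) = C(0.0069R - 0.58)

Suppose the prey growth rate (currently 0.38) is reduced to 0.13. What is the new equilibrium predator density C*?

At the interior fixed point, setting dR/dt = 0 with R > 0 fixes C* = (prey growth rate)/(RC coefficient) — independent of the other coefficients.
With the change, C* = 0.13/0.011 = 11.8; it falls from 34.5.

C* ≈ 11.8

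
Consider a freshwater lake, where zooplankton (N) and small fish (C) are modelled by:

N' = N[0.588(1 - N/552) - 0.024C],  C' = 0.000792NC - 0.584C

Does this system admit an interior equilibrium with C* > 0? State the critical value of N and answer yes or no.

Threshold N = 737; K < 737, so no, the predator goes extinct.

The predator equation gives dC/dt > 0 only when N > 0.584/0.000792 = 737.
Without the predator, N → K = 552. Since 552 < 737, the predator cannot invade.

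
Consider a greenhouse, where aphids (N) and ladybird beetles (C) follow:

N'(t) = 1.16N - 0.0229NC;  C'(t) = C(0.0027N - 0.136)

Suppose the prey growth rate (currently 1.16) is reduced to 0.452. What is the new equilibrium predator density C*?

C* ≈ 19.7

At the interior fixed point, setting dN/dt = 0 with N > 0 fixes C* = (prey growth rate)/(NC coefficient) — independent of the other coefficients.
With the change, C* = 0.452/0.0229 = 19.7; it falls from 50.7.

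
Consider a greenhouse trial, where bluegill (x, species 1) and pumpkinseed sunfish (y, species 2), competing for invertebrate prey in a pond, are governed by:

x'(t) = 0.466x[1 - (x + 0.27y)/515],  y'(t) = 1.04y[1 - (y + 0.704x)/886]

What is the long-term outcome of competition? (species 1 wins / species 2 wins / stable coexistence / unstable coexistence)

stable coexistence

Compare the nullcline intercepts: K1/α12 = 515/0.27 = 1910 > K2 = 886; K2/α21 = 886/0.704 = 1260 > K1 = 515.
Since both inequalities hold, each species can invade when rare, so the interior equilibrium is stable.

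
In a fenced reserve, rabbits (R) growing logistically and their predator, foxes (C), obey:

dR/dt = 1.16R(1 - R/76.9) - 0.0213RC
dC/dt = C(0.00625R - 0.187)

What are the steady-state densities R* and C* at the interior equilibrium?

R* ≈ 29.9, C* ≈ 33.3

From dC/dt = 0 with C > 0: 0.00625R* = 0.187, so R* = 29.9.
Substitute into dR/dt = 0: 1.16(1 - 29.9/76.9) = 0.0213C*.
The bracket is 0.611, giving C* = 0.709/0.0213 = 33.3.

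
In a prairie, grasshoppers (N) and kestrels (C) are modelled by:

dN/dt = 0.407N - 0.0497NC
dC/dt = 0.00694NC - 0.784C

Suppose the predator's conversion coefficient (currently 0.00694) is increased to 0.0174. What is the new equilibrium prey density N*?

At the interior fixed point, setting dC/dt = 0 with C > 0 fixes N* = (predator death rate)/(NC coefficient) — independent of the other coefficients.
With the change, N* = 0.784/0.0174 = 45.1; it falls from 113.

N* ≈ 45.1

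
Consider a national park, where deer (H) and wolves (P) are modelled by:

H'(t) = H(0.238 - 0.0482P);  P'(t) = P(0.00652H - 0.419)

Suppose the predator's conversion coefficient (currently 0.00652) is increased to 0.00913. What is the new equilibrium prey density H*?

At the interior fixed point, setting dP/dt = 0 with P > 0 fixes H* = (predator death rate)/(HP coefficient) — independent of the other coefficients.
With the change, H* = 0.419/0.00913 = 45.9; it falls from 64.3.

H* ≈ 45.9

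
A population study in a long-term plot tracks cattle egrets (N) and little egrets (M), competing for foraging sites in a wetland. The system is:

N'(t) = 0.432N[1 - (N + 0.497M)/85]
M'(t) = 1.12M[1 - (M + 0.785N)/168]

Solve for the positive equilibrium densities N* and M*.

Setting both brackets to zero gives the nullclines N + 0.497M = 85 and 0.785N + M = 168.
Substituting M = 168 - 0.785N into the first: N(1 - 0.497·0.785) = 85 - 0.497·168.
So N* = 1.5/0.61 = 2.47, and then M* = 168 - 0.785·2.47 = 166.

N* ≈ 2.47, M* ≈ 166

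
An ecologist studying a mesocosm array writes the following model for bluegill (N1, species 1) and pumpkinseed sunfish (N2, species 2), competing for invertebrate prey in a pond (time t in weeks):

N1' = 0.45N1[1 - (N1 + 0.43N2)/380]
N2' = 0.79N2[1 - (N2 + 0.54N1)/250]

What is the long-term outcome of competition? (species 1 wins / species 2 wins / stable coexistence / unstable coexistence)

Compare the nullcline intercepts: K1/α12 = 380/0.43 = 884 > K2 = 250; K2/α21 = 250/0.54 = 463 > K1 = 380.
Since both inequalities hold, each species can invade when rare, so the interior equilibrium is stable.

stable coexistence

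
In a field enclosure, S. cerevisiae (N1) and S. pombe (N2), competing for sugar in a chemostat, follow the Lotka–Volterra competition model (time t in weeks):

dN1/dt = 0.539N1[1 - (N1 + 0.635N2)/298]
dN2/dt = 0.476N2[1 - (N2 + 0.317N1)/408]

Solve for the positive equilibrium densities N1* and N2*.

Setting both brackets to zero gives the nullclines N1 + 0.635N2 = 298 and 0.317N1 + N2 = 408.
Substituting N2 = 408 - 0.317N1 into the first: N1(1 - 0.635·0.317) = 298 - 0.635·408.
So N1* = 38.9/0.799 = 48.7, and then N2* = 408 - 0.317·48.7 = 393.

N1* ≈ 48.7, N2* ≈ 393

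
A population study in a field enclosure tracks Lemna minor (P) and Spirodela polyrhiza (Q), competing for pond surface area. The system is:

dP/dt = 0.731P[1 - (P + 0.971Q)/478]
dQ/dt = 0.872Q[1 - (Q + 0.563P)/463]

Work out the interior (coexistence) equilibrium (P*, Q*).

Setting both brackets to zero gives the nullclines P + 0.971Q = 478 and 0.563P + Q = 463.
Substituting Q = 463 - 0.563P into the first: P(1 - 0.971·0.563) = 478 - 0.971·463.
So P* = 28.4/0.453 = 62.7, and then Q* = 463 - 0.563·62.7 = 428.

P* ≈ 62.7, Q* ≈ 428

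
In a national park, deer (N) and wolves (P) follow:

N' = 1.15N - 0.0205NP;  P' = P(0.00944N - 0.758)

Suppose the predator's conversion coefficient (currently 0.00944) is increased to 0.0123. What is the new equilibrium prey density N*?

At the interior fixed point, setting dP/dt = 0 with P > 0 fixes N* = (predator death rate)/(NP coefficient) — independent of the other coefficients.
With the change, N* = 0.758/0.0123 = 61.6; it falls from 80.3.

N* ≈ 61.6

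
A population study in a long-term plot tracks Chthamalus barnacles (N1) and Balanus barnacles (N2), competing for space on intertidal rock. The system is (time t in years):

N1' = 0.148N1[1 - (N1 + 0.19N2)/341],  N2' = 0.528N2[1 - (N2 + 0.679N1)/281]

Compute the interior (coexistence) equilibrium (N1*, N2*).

N1* ≈ 330, N2* ≈ 56.8

Setting both brackets to zero gives the nullclines N1 + 0.19N2 = 341 and 0.679N1 + N2 = 281.
Substituting N2 = 281 - 0.679N1 into the first: N1(1 - 0.19·0.679) = 341 - 0.19·281.
So N1* = 288/0.871 = 330, and then N2* = 281 - 0.679·330 = 56.8.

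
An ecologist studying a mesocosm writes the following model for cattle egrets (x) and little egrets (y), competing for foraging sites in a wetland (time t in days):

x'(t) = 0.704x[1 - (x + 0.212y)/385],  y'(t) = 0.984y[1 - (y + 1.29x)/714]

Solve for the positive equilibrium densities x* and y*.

x* ≈ 322, y* ≈ 299

Setting both brackets to zero gives the nullclines x + 0.212y = 385 and 1.29x + y = 714.
Substituting y = 714 - 1.29x into the first: x(1 - 0.212·1.29) = 385 - 0.212·714.
So x* = 234/0.727 = 322, and then y* = 714 - 1.29·322 = 299.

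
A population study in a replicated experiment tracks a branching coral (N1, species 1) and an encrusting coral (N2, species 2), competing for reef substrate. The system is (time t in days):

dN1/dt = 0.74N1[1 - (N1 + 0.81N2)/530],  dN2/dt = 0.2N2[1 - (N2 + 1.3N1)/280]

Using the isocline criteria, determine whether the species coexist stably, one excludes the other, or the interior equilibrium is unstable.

species 1 excludes species 2

Compare the nullcline intercepts: K1/α12 = 530/0.81 = 654 > K2 = 280; K2/α21 = 280/1.3 = 215 < K1 = 530.
Since the inequalities point opposite ways, species 1 can invade but species 2 cannot.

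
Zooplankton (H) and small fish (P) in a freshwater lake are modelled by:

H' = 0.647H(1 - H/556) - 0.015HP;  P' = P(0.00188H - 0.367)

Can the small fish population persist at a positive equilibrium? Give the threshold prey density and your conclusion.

The predator equation gives dP/dt > 0 only when H > 0.367/0.00188 = 195.
Without the predator, H → K = 556. Since 556 > 195, the predator can invade and persist.

Threshold H = 195; K > 195, so yes, the predator persists.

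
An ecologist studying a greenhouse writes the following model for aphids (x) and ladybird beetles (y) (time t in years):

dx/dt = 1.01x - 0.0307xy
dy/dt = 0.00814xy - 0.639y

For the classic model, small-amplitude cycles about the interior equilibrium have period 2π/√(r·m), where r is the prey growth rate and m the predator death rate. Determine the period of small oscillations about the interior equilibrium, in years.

Here r = 1.01 and m = 0.639, so r·m = 0.645.
ω = √0.645 = 0.803 per year, hence T = 2π/ω ≈ 7.82 years.

T ≈ 7.82 years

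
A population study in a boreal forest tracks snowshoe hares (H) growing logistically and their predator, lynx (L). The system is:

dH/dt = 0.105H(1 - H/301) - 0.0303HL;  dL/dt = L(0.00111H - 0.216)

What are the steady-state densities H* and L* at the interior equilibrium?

From dL/dt = 0 with L > 0: 0.00111H* = 0.216, so H* = 195.
Substitute into dH/dt = 0: 0.105(1 - 195/301) = 0.0303L*.
The bracket is 0.354, giving L* = 0.0371/0.0303 = 1.23.

H* ≈ 195, L* ≈ 1.23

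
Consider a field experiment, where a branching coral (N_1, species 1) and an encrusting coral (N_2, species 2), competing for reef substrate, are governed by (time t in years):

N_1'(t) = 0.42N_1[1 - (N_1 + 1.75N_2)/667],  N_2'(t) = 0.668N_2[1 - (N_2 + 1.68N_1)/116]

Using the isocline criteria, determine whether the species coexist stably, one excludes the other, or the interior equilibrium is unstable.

Compare the nullcline intercepts: K1/α12 = 667/1.75 = 381 > K2 = 116; K2/α21 = 116/1.68 = 69 < K1 = 667.
Since the inequalities point opposite ways, species 1 can invade but species 2 cannot.

species 1 excludes species 2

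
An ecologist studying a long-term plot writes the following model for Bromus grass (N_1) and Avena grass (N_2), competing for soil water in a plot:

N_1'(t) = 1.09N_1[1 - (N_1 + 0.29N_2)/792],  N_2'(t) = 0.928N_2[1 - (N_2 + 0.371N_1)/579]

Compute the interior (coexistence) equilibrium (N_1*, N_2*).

N_1* ≈ 699, N_2* ≈ 320

Setting both brackets to zero gives the nullclines N_1 + 0.29N_2 = 792 and 0.371N_1 + N_2 = 579.
Substituting N_2 = 579 - 0.371N_1 into the first: N_1(1 - 0.29·0.371) = 792 - 0.29·579.
So N_1* = 624/0.892 = 699, and then N_2* = 579 - 0.371·699 = 320.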